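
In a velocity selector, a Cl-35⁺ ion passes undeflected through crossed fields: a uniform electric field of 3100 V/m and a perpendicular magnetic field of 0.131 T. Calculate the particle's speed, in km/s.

For zero net force, qE = qvB, so v = E/B.
v = (3100) / (0.131) = 2.37×10^4 m/s.

v ≈ 23.7 km/s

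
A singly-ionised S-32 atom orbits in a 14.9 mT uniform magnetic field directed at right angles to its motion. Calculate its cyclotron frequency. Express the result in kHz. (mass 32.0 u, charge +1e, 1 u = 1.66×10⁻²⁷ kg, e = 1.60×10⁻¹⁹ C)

f ≈ 7.14 kHz

f = qB/(2πm) = (1×1.60×10^-19)(0.0149) / [2π(5.31×10^-26)] = 7140 Hz.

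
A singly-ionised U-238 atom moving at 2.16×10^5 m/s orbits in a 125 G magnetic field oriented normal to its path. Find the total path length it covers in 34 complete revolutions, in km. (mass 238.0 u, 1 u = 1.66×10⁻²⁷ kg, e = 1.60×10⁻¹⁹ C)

r = mv/(qB) = 42.7 m, so one revolution covers 2πr = 268 m.
In 34 revolutions: L = 34·2πr = 9120 m.

L ≈ 9.12 km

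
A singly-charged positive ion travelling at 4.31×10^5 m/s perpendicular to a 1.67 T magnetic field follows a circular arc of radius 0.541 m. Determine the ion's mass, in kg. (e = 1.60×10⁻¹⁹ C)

m ≈ 3.35×10^-25 kg

qvB = mv²/r ⇒ m = qBr/v.
m = (1×1.60×10^-19)(1.67)(0.541) / (4.31×10^5) = 3.35×10^-25 kg.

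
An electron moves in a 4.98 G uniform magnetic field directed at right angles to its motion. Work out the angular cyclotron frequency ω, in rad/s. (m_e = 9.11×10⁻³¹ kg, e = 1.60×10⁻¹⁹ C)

ω ≈ 8.75×10^7 rad/s

ω = qB/m = (1×1.60×10^-19)(4.98×10^-4) / (9.11×10^-31) = 8.75×10^7 rad/s.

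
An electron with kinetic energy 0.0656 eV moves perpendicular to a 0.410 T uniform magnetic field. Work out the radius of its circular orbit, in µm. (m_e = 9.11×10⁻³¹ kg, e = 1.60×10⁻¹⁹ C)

Convert the energy: K = 0.0656 eV = 1.05×10^-20 J.
v = √(2K/m) = √(2·1.05×10^-20/9.11×10^-31) = 1.52×10^5 m/s.
r = mv/(qB) = (9.11×10^-31)(1.52×10^5) / [(1×1.60×10^-19)(0.410)] = 2.11×10^-6 m.

r ≈ 2.11 µm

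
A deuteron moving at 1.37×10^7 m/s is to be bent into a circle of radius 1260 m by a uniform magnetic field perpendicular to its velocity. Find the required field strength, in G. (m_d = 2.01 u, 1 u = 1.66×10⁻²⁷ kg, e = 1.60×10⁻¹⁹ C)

qvB = mv²/r gives B = mv/(qr).
B = (3.34×10^-27)(1.37×10^7) / [(1×1.60×10^-19)(1260)] = 2.27×10^-4 T.

B ≈ 2.27 G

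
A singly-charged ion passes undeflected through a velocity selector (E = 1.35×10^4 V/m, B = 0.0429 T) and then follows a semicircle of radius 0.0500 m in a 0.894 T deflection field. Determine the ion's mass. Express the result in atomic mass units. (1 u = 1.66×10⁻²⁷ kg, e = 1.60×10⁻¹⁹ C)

v = E/B₁ = 3.15×10^5 m/s.
From r = mv/(qB₂), m = qB₂r/v = (1×1.60×10^-19)(0.894)(0.0500) / (3.15×10^5) = 2.27×10^-26 kg.
In atomic mass units: m = 2.27×10^-26 / 1.66×10^-27 = 13.7 u.

m ≈ 13.7 u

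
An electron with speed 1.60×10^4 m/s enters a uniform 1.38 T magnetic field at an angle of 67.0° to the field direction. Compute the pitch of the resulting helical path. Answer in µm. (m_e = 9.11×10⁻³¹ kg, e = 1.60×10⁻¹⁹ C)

The velocity component along B is v∥ = v cos67.0° = 6250 m/s.
The cyclotron period T = 2πm/(qB) = 2.59×10^-11 s is set by m, q, B alone.
Pitch = v∥·T = (6250)(2.59×10^-11) = 1.62×10^-7 m.

pitch ≈ 0.162 µm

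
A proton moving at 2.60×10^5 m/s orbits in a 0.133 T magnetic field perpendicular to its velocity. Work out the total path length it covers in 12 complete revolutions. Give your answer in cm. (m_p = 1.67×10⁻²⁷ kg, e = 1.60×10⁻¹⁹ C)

r = mv/(qB) = 0.0204 m, so one revolution covers 2πr = 0.128 m.
In 12 revolutions: L = 12·2πr = 1.54 m.

L ≈ 154 cm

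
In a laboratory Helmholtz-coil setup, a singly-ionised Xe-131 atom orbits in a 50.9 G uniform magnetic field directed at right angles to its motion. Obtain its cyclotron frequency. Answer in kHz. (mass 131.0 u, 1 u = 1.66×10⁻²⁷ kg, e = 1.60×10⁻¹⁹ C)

f = qB/(2πm) = (1×1.60×10^-19)(5.09×10^-3) / [2π(2.17×10^-25)] = 596 Hz.

f ≈ 0.596 kHz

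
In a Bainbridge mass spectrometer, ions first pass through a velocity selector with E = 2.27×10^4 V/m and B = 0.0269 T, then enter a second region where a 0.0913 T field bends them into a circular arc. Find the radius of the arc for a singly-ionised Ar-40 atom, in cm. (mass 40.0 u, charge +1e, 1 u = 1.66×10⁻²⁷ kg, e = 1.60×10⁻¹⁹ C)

The selector passes v = E/B = 2.27×10^4/0.0269 = 8.44×10^5 m/s.
In the deflection region, r = mv/(qB₂) = (6.64×10^-26)(8.44×10^5) / [(1×1.60×10^-19)(0.0913)] = 3.84 m.

r ≈ 384 cm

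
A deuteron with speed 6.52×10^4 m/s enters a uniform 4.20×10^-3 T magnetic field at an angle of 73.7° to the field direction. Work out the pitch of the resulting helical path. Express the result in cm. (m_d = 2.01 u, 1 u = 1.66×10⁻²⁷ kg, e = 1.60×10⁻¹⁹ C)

The velocity component along B is v∥ = v cos73.7° = 1.83×10^4 m/s.
The cyclotron period T = 2πm/(qB) = 3.12×10^-5 s is set by m, q, B alone.
Pitch = v∥·T = (1.83×10^4)(3.12×10^-5) = 0.571 m.

pitch ≈ 57.1 cm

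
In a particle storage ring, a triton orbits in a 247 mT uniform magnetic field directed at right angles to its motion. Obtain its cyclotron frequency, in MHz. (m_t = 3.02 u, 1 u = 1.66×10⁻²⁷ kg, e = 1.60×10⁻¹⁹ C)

f = qB/(2πm) = (1×1.60×10^-19)(0.247) / [2π(5.01×10^-27)] = 1.25×10^6 Hz.

f ≈ 1.25 MHz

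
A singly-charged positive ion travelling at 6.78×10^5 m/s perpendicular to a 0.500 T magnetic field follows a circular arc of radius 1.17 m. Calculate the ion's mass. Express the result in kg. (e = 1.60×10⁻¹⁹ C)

qvB = mv²/r ⇒ m = qBr/v.
m = (1×1.60×10^-19)(0.500)(1.17) / (6.78×10^5) = 1.38×10^-25 kg.

m ≈ 1.38×10^-25 kg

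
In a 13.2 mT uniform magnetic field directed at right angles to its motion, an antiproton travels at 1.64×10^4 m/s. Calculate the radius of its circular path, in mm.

The magnetic force provides the centripetal force: qvB = mv²/r, so r = mv/(qB).
r = (1.67×10^-27 kg)(1.64×10^4 m/s) / [(1×1.60×10^-19 C)(0.0132 T)] = 0.0130 m.

r ≈ 13.0 mm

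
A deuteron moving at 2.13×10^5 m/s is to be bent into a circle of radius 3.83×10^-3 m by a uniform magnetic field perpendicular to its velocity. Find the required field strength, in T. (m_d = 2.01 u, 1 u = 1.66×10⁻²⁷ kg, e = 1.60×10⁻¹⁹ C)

B ≈ 1.16 T

qvB = mv²/r gives B = mv/(qr).
B = (3.34×10^-27)(2.13×10^5) / [(1×1.60×10^-19)(3.83×10^-3)] = 1.16 T.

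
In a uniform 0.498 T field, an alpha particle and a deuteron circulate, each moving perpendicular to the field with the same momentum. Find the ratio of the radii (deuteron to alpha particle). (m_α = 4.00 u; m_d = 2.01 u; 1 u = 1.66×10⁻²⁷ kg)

ratio ≈ 2.00

r = p/(qB) ⇒ at equal p, r ∝ 1/q.
r_{deuteron}/r_{alpha particle} = 2.00.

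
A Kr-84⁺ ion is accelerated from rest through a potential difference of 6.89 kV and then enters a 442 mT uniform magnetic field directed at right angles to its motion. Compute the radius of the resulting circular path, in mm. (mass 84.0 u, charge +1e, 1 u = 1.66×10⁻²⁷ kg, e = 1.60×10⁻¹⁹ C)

r ≈ 248 mm

The kinetic energy gained is K = qV = (1×1.60×10^-19)(6890) = 1.10×10^-15 J.
v = √(2K/m) = 1.26×10^5 m/s.
r = mv/(qB) = (1.39×10^-25)(1.26×10^5) / [(1×1.60×10^-19)(0.442)] = 0.248 m.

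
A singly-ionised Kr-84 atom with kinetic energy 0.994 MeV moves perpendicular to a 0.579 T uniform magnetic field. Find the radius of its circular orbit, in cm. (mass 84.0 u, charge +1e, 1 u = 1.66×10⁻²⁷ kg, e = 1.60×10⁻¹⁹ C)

Convert the energy: K = 0.994 MeV = 1.59×10^-13 J.
v = √(2K/m) = √(2·1.59×10^-13/1.39×10^-25) = 1.51×10^6 m/s.
r = mv/(qB) = (1.39×10^-25)(1.51×10^6) / [(1×1.60×10^-19)(0.579)] = 2.27 m.

r ≈ 227 cm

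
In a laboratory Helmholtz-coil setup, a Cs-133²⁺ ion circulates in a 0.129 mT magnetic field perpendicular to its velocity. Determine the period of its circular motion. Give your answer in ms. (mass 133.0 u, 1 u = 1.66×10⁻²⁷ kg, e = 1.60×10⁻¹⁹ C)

T ≈ 33.6 ms

The cyclotron period is independent of speed: T = 2πm/(qB).
T = 2π(2.21×10^-25) / [(2×1.60×10^-19)(1.29×10^-4)] = 0.0336 s.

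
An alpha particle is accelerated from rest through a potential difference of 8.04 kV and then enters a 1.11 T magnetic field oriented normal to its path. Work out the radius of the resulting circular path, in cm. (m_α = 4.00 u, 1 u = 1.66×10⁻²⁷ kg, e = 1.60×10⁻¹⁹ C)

The kinetic energy gained is K = qV = (2×1.60×10^-19)(8040) = 2.57×10^-15 J.
v = √(2K/m) = 8.80×10^5 m/s.
r = mv/(qB) = (6.64×10^-27)(8.80×10^5) / [(2×1.60×10^-19)(1.11)] = 0.0165 m.

r ≈ 1.65 cm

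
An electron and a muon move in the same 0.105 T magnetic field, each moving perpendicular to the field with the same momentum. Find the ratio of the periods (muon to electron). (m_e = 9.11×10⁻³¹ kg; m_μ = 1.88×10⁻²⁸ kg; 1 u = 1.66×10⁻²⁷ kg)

T = 2πm/(qB) is independent of speed, so T₂/T₁ = (m₂/q₂)/(m₁/q₁).
T_{muon}/T_{electron} = (1.88×10^-28/1e) / (9.11×10^-31/1e) = 206.

ratio ≈ 206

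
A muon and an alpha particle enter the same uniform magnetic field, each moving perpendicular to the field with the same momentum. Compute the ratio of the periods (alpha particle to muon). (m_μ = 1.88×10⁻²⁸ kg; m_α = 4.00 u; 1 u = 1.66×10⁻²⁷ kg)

T = 2πm/(qB) is independent of speed, so T₂/T₁ = (m₂/q₂)/(m₁/q₁).
T_{alpha particle}/T_{muon} = (6.64×10^-27/2e) / (1.88×10^-28/1e) = 17.7.

ratio ≈ 17.7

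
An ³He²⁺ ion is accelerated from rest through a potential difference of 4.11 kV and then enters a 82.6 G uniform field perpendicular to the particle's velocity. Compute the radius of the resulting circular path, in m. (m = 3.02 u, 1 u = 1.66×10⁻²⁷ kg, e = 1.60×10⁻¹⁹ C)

r ≈ 1.37 m

The kinetic energy gained is K = qV = (2×1.60×10^-19)(4110) = 1.32×10^-15 J.
v = √(2K/m) = 7.24×10^5 m/s.
r = mv/(qB) = (5.01×10^-27)(7.24×10^5) / [(2×1.60×10^-19)(8.26×10^-3)] = 1.37 m.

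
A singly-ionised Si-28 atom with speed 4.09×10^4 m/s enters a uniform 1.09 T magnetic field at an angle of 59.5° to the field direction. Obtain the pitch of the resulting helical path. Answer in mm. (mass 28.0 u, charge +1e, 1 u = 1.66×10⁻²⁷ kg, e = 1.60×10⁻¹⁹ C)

The velocity component along B is v∥ = v cos59.5° = 2.08×10^4 m/s.
The cyclotron period T = 2πm/(qB) = 1.67×10^-6 s is set by m, q, B alone.
Pitch = v∥·T = (2.08×10^4)(1.67×10^-6) = 0.0348 m.

pitch ≈ 34.8 mm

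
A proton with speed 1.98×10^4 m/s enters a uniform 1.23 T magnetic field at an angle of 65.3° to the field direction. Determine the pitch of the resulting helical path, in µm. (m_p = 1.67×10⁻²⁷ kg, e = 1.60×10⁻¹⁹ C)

pitch ≈ 441 µm

The velocity component along B is v∥ = v cos65.3° = 8270 m/s.
The cyclotron period T = 2πm/(qB) = 5.33×10^-8 s is set by m, q, B alone.
Pitch = v∥·T = (8270)(5.33×10^-8) = 4.41×10^-4 m.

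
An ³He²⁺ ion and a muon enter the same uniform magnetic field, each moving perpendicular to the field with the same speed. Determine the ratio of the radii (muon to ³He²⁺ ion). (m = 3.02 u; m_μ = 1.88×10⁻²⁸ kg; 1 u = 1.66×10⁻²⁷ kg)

ratio ≈ 0.0750

r = mv/(qB) ⇒ at equal v, r ∝ m/q.
r_{muon}/r_{³He²⁺ ion} = 0.0750.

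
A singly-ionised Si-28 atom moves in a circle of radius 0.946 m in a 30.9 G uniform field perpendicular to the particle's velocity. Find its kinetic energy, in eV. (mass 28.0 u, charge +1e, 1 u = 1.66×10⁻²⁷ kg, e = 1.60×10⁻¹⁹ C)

v = qBr/m = (1×1.60×10^-19)(3.09×10^-3)(0.946) / (4.65×10^-26) = 1.01×10^4 m/s.
K = ½mv² = 0.5·(4.65×10^-26)·(1.01×10^4)² = 2.35×10^-18 J = 14.7 eV.

K ≈ 14.7 eV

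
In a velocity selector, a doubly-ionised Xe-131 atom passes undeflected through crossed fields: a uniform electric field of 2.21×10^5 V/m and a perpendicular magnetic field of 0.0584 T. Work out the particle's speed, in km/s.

For zero net force, qE = qvB, so v = E/B.
v = (2.21×10^5) / (0.0584) = 3.78×10^6 m/s.

v ≈ 3780 km/s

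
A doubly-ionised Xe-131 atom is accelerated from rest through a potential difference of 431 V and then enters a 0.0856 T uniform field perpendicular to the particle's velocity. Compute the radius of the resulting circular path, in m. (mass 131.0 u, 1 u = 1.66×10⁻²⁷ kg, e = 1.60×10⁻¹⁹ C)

r ≈ 0.283 m

The kinetic energy gained is K = qV = (2×1.60×10^-19)(431) = 1.38×10^-16 J.
v = √(2K/m) = 3.56×10^4 m/s.
r = mv/(qB) = (2.17×10^-25)(3.56×10^4) / [(2×1.60×10^-19)(0.0856)] = 0.283 m.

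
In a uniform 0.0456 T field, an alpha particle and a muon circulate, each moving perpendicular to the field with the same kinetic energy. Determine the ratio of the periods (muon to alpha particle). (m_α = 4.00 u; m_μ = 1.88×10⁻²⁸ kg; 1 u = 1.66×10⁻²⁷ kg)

T = 2πm/(qB) is independent of speed, so T₂/T₁ = (m₂/q₂)/(m₁/q₁).
T_{muon}/T_{alpha particle} = (1.88×10^-28/1e) / (6.64×10^-27/2e) = 0.0566.

ratio ≈ 0.0566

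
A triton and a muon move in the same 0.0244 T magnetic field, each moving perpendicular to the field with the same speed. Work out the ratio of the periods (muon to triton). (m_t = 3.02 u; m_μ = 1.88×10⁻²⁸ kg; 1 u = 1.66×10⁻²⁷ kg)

T = 2πm/(qB) is independent of speed, so T₂/T₁ = (m₂/q₂)/(m₁/q₁).
T_{muon}/T_{triton} = (1.88×10^-28/1e) / (5.01×10^-27/1e) = 0.0375.

ratio ≈ 0.0375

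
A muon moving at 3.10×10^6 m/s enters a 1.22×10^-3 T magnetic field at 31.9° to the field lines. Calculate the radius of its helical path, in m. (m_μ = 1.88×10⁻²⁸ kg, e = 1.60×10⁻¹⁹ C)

r ≈ 1.58 m

Only the perpendicular component v⊥ = v sin31.9° = 1.64×10^6 m/s is bent by the field.
r = m v⊥ /(qB) = (1.88×10^-28)(1.64×10^6) / [(1×1.60×10^-19)(1.22×10^-3)] = 1.58 m.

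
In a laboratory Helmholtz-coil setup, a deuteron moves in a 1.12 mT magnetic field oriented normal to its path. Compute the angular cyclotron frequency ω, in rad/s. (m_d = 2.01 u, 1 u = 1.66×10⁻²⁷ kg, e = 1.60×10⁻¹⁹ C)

ω ≈ 5.37×10^4 rad/s

ω = qB/m = (1×1.60×10^-19)(1.12×10^-3) / (3.34×10^-27) = 5.37×10^4 rad/s.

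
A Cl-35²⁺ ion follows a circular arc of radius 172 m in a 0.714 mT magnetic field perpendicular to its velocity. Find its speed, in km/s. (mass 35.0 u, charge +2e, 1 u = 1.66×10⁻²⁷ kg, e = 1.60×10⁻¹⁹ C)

v ≈ 676 km/s

From qvB = mv²/r, v = qBr/m.
v = (2×1.60×10^-19)(7.14×10^-4)(172) / (5.81×10^-26) = 6.76×10^5 m/s.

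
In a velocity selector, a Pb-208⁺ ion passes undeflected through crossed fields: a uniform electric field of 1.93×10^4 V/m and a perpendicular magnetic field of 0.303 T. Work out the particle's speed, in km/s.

For zero net force, qE = qvB, so v = E/B.
v = (1.93×10^4) / (0.303) = 6.37×10^4 m/s.

v ≈ 63.7 km/s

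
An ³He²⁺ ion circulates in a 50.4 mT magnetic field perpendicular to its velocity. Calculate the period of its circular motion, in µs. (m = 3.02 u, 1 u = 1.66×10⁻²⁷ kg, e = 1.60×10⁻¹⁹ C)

The cyclotron period is independent of speed: T = 2πm/(qB).
T = 2π(5.01×10^-27) / [(2×1.60×10^-19)(0.0504)] = 1.95×10^-6 s.

T ≈ 1.95 µs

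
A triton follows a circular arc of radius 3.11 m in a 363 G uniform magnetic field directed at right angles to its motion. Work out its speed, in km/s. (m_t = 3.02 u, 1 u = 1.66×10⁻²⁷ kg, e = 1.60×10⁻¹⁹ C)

From qvB = mv²/r, v = qBr/m.
v = (1×1.60×10^-19)(0.0363)(3.11) / (5.01×10^-27) = 3.60×10^6 m/s.

v ≈ 3600 km/s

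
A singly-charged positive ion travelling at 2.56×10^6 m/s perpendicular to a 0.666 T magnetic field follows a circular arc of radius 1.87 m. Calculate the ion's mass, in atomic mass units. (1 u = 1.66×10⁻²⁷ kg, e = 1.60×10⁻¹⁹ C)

qvB = mv²/r ⇒ m = qBr/v.
m = (1×1.60×10^-19)(0.666)(1.87) / (2.56×10^6) = 7.78×10^-26 kg = 46.9 u.

m ≈ 46.9 u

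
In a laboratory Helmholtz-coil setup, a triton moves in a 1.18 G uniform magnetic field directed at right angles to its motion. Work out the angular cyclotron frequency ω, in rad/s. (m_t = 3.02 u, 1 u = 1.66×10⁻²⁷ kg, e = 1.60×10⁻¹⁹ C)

ω ≈ 3770 rad/s

ω = qB/m = (1×1.60×10^-19)(1.18×10^-4) / (5.01×10^-27) = 3770 rad/s.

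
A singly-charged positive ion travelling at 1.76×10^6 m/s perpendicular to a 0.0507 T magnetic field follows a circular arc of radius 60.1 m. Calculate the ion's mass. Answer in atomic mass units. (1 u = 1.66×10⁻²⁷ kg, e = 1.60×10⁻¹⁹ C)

qvB = mv²/r ⇒ m = qBr/v.
m = (1×1.60×10^-19)(0.0507)(60.1) / (1.76×10^6) = 2.77×10^-25 kg = 167 u.

m ≈ 167 u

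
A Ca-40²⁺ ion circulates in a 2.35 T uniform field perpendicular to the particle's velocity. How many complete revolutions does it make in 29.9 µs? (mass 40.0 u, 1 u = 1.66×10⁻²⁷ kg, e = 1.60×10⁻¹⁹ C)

T = 2πm/(qB) = 2π(6.64×10^-26) / [(2×1.60×10^-19)(2.35)] = 5.5479×10^-7 s.
N = t/T = 2.99×10^-5 / 5.5479×10^-7 ≈ 53.89, so 53 complete revolutions.

N = 53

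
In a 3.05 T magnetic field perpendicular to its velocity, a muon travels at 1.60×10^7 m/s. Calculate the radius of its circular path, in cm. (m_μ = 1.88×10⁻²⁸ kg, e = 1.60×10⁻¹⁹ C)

r ≈ 0.616 cm

The magnetic force provides the centripetal force: qvB = mv²/r, so r = mv/(qB).
r = (1.88×10^-28 kg)(1.60×10^7 m/s) / [(1×1.60×10^-19 C)(3.05 T)] = 6.16×10^-3 m.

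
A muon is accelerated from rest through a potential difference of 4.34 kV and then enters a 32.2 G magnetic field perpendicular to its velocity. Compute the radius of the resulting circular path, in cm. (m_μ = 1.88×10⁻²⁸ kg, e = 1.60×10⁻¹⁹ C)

The kinetic energy gained is K = qV = (1×1.60×10^-19)(4340) = 6.94×10^-16 J.
v = √(2K/m) = 2.72×10^6 m/s.
r = mv/(qB) = (1.88×10^-28)(2.72×10^6) / [(1×1.60×10^-19)(3.22×10^-3)] = 0.992 m.

r ≈ 99.2 cm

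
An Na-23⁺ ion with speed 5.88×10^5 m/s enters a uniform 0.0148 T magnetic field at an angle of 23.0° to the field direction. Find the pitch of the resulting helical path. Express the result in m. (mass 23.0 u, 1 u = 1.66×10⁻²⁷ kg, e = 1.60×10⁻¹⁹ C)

pitch ≈ 54.8 m

The velocity component along B is v∥ = v cos23.0° = 5.41×10^5 m/s.
The cyclotron period T = 2πm/(qB) = 1.01×10^-4 s is set by m, q, B alone.
Pitch = v∥·T = (5.41×10^5)(1.01×10^-4) = 54.8 m.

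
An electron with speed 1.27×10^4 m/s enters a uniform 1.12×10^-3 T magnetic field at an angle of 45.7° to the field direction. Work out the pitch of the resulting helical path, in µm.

The velocity component along B is v∥ = v cos45.7° = 8870 m/s.
The cyclotron period T = 2πm/(qB) = 3.19×10^-8 s is set by m, q, B alone.
Pitch = v∥·T = (8870)(3.19×10^-8) = 2.83×10^-4 m.

pitch ≈ 283 µm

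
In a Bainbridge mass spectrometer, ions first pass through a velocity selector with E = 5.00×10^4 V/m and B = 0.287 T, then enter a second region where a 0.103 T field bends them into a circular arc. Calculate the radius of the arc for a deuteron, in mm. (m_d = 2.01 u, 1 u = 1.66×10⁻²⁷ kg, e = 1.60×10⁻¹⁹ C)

r ≈ 35.3 mm

The selector passes v = E/B = 5.00×10^4/0.287 = 1.74×10^5 m/s.
In the deflection region, r = mv/(qB₂) = (3.34×10^-27)(1.74×10^5) / [(1×1.60×10^-19)(0.103)] = 0.0353 m.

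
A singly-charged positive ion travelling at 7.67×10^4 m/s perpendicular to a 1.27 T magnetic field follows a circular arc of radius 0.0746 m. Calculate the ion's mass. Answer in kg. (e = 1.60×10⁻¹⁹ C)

m ≈ 1.98×10^-25 kg

qvB = mv²/r ⇒ m = qBr/v.
m = (1×1.60×10^-19)(1.27)(0.0746) / (7.67×10^4) = 1.98×10^-25 kg.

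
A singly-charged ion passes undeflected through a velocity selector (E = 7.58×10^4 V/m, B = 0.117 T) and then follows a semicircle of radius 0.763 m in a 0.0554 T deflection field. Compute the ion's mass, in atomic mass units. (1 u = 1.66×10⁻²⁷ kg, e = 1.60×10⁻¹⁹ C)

v = E/B₁ = 6.48×10^5 m/s.
From r = mv/(qB₂), m = qB₂r/v = (1×1.60×10^-19)(0.0554)(0.763) / (6.48×10^5) = 1.04×10^-26 kg.
In atomic mass units: m = 1.04×10^-26 / 1.66×10^-27 = 6.29 u.

m ≈ 6.29 u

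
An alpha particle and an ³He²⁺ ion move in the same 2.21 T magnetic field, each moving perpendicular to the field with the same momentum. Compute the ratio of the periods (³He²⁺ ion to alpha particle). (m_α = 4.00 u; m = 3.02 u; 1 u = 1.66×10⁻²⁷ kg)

T = 2πm/(qB) is independent of speed, so T₂/T₁ = (m₂/q₂)/(m₁/q₁).
T_{³He²⁺ ion}/T_{alpha particle} = (5.01×10^-27/2e) / (6.64×10^-27/2e) = 0.755.

ratio ≈ 0.755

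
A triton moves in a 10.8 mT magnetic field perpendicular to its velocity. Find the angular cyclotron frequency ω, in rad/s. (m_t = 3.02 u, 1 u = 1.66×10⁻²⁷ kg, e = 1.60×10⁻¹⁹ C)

ω ≈ 3.45×10^5 rad/s

ω = qB/m = (1×1.60×10^-19)(0.0108) / (5.01×10^-27) = 3.45×10^5 rad/s.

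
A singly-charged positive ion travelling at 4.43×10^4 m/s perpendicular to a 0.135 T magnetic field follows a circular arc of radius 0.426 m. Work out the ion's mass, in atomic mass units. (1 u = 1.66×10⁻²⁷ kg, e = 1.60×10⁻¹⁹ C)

m ≈ 125 u

qvB = mv²/r ⇒ m = qBr/v.
m = (1×1.60×10^-19)(0.135)(0.426) / (4.43×10^4) = 2.08×10^-25 kg = 125 u.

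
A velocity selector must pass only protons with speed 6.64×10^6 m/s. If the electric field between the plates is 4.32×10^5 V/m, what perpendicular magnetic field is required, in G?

B ≈ 651 G

qE = qvB ⇒ B = E/v = (4.32×10^5) / (6.64×10^6) = 0.0651 T.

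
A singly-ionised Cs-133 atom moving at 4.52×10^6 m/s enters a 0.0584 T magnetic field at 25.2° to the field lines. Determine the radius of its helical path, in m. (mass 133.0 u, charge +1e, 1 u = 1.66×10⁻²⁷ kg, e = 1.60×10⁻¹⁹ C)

Only the perpendicular component v⊥ = v sin25.2° = 1.92×10^6 m/s is bent by the field.
r = m v⊥ /(qB) = (2.21×10^-25)(1.92×10^6) / [(1×1.60×10^-19)(0.0584)] = 45.5 m.

r ≈ 45.5 m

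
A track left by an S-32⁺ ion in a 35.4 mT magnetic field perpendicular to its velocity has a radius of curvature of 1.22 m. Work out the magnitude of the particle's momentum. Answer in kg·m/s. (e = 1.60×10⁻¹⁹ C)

p ≈ 6.91×10^-21 kg·m/s

Since qvB = mv²/r, the momentum p = mv = qBr.
p = (1×1.60×10^-19)(0.0354)(1.22) = 6.91×10^-21 kg·m/s.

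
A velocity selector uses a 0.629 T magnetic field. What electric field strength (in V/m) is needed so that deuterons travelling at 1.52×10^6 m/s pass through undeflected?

E ≈ 9.56×10^5 V/m

qE = qvB ⇒ E = vB = (1.52×10^6)(0.629) = 9.56×10^5 V/m.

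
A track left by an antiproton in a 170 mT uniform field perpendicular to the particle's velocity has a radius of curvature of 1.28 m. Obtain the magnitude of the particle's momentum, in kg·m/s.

Since qvB = mv²/r, the momentum p = mv = qBr.
p = (1×1.60×10^-19)(0.170)(1.28) = 3.48×10^-20 kg·m/s.

p ≈ 3.48×10^-20 kg·m/s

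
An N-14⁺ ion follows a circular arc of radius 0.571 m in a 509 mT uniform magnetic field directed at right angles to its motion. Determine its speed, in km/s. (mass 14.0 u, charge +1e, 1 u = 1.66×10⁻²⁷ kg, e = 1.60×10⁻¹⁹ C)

v ≈ 2000 km/s

From qvB = mv²/r, v = qBr/m.
v = (1×1.60×10^-19)(0.509)(0.571) / (2.32×10^-26) = 2.00×10^6 m/s.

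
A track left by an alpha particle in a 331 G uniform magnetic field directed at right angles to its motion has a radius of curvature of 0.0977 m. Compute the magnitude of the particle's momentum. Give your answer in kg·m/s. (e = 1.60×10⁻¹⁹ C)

Since qvB = mv²/r, the momentum p = mv = qBr.
p = (2×1.60×10^-19)(0.0331)(0.0977) = 1.03×10^-21 kg·m/s.

p ≈ 1.03×10^-21 kg·m/s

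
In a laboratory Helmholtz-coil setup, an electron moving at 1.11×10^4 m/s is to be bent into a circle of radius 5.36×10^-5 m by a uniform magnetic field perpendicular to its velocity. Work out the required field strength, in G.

B ≈ 11.8 G

qvB = mv²/r gives B = mv/(qr).
B = (9.11×10^-31)(1.11×10^4) / [(1×1.60×10^-19)(5.36×10^-5)] = 1.18×10^-3 T.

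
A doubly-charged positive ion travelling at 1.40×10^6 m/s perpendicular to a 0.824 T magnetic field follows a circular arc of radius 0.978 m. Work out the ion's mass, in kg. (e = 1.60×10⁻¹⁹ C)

m ≈ 1.84×10^-25 kg

qvB = mv²/r ⇒ m = qBr/v.
m = (2×1.60×10^-19)(0.824)(0.978) / (1.40×10^6) = 1.84×10^-25 kg.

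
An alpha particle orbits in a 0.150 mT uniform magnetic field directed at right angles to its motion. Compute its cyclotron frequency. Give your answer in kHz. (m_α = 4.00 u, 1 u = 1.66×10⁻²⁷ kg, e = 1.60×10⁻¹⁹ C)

f = qB/(2πm) = (2×1.60×10^-19)(1.50×10^-4) / [2π(6.64×10^-27)] = 1150 Hz.

f ≈ 1.15 kHz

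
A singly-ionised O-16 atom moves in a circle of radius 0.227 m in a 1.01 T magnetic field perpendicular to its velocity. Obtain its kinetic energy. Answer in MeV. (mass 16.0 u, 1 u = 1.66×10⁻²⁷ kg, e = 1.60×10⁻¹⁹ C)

v = qBr/m = (1×1.60×10^-19)(1.01)(0.227) / (2.66×10^-26) = 1.38×10^6 m/s.
K = ½mv² = 0.5·(2.66×10^-26)·(1.38×10^6)² = 2.53×10^-14 J = 0.158 MeV.

K ≈ 0.158 MeV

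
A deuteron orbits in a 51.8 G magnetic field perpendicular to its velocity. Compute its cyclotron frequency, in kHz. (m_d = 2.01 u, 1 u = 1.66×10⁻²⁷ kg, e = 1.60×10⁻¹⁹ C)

f = qB/(2πm) = (1×1.60×10^-19)(5.18×10^-3) / [2π(3.34×10^-27)] = 3.95×10^4 Hz.

f ≈ 39.5 kHz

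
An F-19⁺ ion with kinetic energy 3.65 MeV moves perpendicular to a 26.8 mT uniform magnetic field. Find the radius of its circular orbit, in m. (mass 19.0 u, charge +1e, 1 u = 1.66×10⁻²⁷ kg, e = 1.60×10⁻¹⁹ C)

Convert the energy: K = 3.65 MeV = 5.84×10^-13 J.
v = √(2K/m) = √(2·5.84×10^-13/3.15×10^-26) = 6.09×10^6 m/s.
r = mv/(qB) = (3.15×10^-26)(6.09×10^6) / [(1×1.60×10^-19)(0.0268)] = 44.8 m.

r ≈ 44.8 m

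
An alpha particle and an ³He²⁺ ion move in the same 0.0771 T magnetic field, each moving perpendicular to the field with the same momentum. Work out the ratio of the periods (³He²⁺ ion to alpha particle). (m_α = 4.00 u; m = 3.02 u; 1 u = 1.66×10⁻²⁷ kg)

T = 2πm/(qB) is independent of speed, so T₂/T₁ = (m₂/q₂)/(m₁/q₁).
T_{³He²⁺ ion}/T_{alpha particle} = (5.01×10^-27/2e) / (6.64×10^-27/2e) = 0.755.

ratio ≈ 0.755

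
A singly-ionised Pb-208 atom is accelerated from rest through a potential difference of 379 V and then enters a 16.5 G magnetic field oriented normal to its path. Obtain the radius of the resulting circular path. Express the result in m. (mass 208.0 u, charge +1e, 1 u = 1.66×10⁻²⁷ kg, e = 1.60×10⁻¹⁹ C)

The kinetic energy gained is K = qV = (1×1.60×10^-19)(379) = 6.06×10^-17 J.
v = √(2K/m) = 1.87×10^4 m/s.
r = mv/(qB) = (3.45×10^-25)(1.87×10^4) / [(1×1.60×10^-19)(1.65×10^-3)] = 24.5 m.

r ≈ 24.5 m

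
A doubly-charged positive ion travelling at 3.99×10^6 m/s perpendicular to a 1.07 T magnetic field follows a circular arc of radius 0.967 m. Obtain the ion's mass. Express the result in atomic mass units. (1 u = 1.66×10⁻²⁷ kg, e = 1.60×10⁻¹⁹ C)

m ≈ 50.0 u

qvB = mv²/r ⇒ m = qBr/v.
m = (2×1.60×10^-19)(1.07)(0.967) / (3.99×10^6) = 8.30×10^-26 kg = 50.0 u.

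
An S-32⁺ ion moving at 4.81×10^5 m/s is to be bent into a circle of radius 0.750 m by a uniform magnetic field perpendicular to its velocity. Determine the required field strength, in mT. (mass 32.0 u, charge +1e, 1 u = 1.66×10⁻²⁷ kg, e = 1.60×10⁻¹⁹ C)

qvB = mv²/r gives B = mv/(qr).
B = (5.31×10^-26)(4.81×10^5) / [(1×1.60×10^-19)(0.750)] = 0.213 T.

B ≈ 213 mT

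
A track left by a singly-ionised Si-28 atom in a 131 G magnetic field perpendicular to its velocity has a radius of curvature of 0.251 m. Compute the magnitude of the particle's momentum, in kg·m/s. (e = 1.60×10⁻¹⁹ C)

p ≈ 5.26×10^-22 kg·m/s

Since qvB = mv²/r, the momentum p = mv = qBr.
p = (1×1.60×10^-19)(0.0131)(0.251) = 5.26×10^-22 kg·m/s.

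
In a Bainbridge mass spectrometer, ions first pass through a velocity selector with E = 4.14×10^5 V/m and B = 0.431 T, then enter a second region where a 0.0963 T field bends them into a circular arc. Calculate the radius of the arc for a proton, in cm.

The selector passes v = E/B = 4.14×10^5/0.431 = 9.61×10^5 m/s.
In the deflection region, r = mv/(qB₂) = (1.67×10^-27)(9.61×10^5) / [(1×1.60×10^-19)(0.0963)] = 0.104 m.

r ≈ 10.4 cm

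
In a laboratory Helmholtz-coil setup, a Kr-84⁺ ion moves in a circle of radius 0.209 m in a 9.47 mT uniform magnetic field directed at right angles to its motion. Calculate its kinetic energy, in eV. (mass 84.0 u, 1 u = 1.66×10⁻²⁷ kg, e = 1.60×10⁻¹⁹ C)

K ≈ 2.25 eV

v = qBr/m = (1×1.60×10^-19)(9.47×10^-3)(0.209) / (1.39×10^-25) = 2270 m/s.
K = ½mv² = 0.5·(1.39×10^-25)·(2270)² = 3.60×10^-19 J = 2.25 eV.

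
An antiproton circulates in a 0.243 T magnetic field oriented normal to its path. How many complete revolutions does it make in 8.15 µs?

T = 2πm/(qB) = 2π(1.67×10^-27) / [(1×1.60×10^-19)(0.243)] = 2.6988×10^-7 s.
N = t/T = 8.15×10^-6 / 2.6988×10^-7 ≈ 30.20, so 30 complete revolutions.

N = 30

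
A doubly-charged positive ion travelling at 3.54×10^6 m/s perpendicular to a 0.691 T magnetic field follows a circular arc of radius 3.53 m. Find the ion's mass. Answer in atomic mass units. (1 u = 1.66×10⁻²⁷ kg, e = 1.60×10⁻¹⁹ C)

qvB = mv²/r ⇒ m = qBr/v.
m = (2×1.60×10^-19)(0.691)(3.53) / (3.54×10^6) = 2.20×10^-25 kg = 133 u.

m ≈ 133 u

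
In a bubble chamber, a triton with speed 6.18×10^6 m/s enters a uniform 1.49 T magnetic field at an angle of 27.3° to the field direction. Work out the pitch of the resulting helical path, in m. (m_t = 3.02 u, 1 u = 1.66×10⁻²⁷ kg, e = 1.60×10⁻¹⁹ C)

The velocity component along B is v∥ = v cos27.3° = 5.49×10^6 m/s.
The cyclotron period T = 2πm/(qB) = 1.32×10^-7 s is set by m, q, B alone.
Pitch = v∥·T = (5.49×10^6)(1.32×10^-7) = 0.726 m.

pitch ≈ 0.726 m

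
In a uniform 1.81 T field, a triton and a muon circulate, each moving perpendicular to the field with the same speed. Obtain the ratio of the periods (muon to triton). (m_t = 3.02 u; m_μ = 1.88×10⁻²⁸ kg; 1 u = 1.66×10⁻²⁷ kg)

T = 2πm/(qB) is independent of speed, so T₂/T₁ = (m₂/q₂)/(m₁/q₁).
T_{muon}/T_{triton} = (1.88×10^-28/1e) / (5.01×10^-27/1e) = 0.0375.

ratio ≈ 0.0375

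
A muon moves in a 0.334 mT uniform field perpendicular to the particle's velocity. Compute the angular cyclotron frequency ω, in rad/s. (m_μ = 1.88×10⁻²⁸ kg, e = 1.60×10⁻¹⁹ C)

ω ≈ 2.84×10^5 rad/s

ω = qB/m = (1×1.60×10^-19)(3.34×10^-4) / (1.88×10^-28) = 2.84×10^5 rad/s.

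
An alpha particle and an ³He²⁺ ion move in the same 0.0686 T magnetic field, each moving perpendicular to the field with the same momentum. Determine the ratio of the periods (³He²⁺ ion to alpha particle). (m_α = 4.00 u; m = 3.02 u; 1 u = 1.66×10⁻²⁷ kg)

ratio ≈ 0.755

T = 2πm/(qB) is independent of speed, so T₂/T₁ = (m₂/q₂)/(m₁/q₁).
T_{³He²⁺ ion}/T_{alpha particle} = (5.01×10^-27/2e) / (6.64×10^-27/2e) = 0.755.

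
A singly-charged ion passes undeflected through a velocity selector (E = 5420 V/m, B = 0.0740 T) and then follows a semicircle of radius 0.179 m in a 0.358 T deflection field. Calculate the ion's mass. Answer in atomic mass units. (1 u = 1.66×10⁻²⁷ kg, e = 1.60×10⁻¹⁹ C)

v = E/B₁ = 7.32×10^4 m/s.
From r = mv/(qB₂), m = qB₂r/v = (1×1.60×10^-19)(0.358)(0.179) / (7.32×10^4) = 1.40×10^-25 kg.
In atomic mass units: m = 1.40×10^-25 / 1.66×10^-27 = 84.3 u.

m ≈ 84.3 u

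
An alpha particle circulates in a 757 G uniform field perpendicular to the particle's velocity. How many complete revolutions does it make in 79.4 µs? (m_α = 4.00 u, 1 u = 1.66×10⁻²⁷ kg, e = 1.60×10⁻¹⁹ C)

T = 2πm/(qB) = 2π(6.64×10^-27) / [(2×1.60×10^-19)(0.0757)] = 1.7223×10^-6 s.
N = t/T = 7.94×10^-5 / 1.7223×10^-6 ≈ 46.10, so 46 complete revolutions.

N = 46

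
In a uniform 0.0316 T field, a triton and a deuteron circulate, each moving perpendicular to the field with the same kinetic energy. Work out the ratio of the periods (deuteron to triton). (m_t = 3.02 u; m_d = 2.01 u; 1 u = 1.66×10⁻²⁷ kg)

T = 2πm/(qB) is independent of speed, so T₂/T₁ = (m₂/q₂)/(m₁/q₁).
T_{deuteron}/T_{triton} = (3.34×10^-27/1e) / (5.01×10^-27/1e) = 0.666.

ratio ≈ 0.666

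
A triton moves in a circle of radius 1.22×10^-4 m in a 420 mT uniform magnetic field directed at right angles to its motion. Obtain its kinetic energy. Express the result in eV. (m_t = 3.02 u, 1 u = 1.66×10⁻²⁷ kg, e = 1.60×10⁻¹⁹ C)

v = qBr/m = (1×1.60×10^-19)(0.420)(1.22×10^-4) / (5.01×10^-27) = 1640 m/s.
K = ½mv² = 0.5·(5.01×10^-27)·(1640)² = 6.70×10^-21 J = 0.0419 eV.

K ≈ 0.0419 eV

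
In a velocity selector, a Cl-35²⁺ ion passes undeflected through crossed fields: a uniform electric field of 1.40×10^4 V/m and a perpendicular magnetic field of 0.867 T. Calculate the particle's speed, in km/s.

v ≈ 16.1 km/s

For zero net force, qE = qvB, so v = E/B.
v = (1.40×10^4) / (0.867) = 1.61×10^4 m/s.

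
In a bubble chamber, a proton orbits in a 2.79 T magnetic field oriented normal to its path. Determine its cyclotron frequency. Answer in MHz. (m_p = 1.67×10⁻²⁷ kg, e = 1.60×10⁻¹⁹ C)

f = qB/(2πm) = (1×1.60×10^-19)(2.79) / [2π(1.67×10^-27)] = 4.25×10^7 Hz.

f ≈ 42.5 MHz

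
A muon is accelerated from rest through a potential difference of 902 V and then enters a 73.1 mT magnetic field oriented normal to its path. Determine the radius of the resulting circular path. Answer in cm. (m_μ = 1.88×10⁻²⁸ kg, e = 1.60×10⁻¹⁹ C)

The kinetic energy gained is K = qV = (1×1.60×10^-19)(902) = 1.44×10^-16 J.
v = √(2K/m) = 1.24×10^6 m/s.
r = mv/(qB) = (1.88×10^-28)(1.24×10^6) / [(1×1.60×10^-19)(0.0731)] = 0.0199 m.

r ≈ 1.99 cm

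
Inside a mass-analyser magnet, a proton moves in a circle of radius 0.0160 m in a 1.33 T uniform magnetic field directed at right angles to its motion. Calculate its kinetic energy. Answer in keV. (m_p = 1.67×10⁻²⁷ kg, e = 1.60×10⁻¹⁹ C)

K ≈ 21.7 keV

v = qBr/m = (1×1.60×10^-19)(1.33)(0.0160) / (1.67×10^-27) = 2.04×10^6 m/s.
K = ½mv² = 0.5·(1.67×10^-27)·(2.04×10^6)² = 3.47×10^-15 J = 21.7 keV.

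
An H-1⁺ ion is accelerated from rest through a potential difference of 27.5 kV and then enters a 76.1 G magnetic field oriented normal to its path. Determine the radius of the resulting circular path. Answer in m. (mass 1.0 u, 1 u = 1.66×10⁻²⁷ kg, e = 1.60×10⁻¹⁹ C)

r ≈ 3.14 m

The kinetic energy gained is K = qV = (1×1.60×10^-19)(2.75×10^4) = 4.40×10^-15 J.
v = √(2K/m) = 2.30×10^6 m/s.
r = mv/(qB) = (1.66×10^-27)(2.30×10^6) / [(1×1.60×10^-19)(7.61×10^-3)] = 3.14 m.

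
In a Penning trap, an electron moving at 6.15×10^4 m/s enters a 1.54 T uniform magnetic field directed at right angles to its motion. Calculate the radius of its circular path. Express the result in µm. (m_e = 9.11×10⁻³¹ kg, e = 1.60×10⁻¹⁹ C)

The magnetic force provides the centripetal force: qvB = mv²/r, so r = mv/(qB).
r = (9.11×10^-31 kg)(6.15×10^4 m/s) / [(1×1.60×10^-19 C)(1.54 T)] = 2.27×10^-7 m.

r ≈ 0.227 µm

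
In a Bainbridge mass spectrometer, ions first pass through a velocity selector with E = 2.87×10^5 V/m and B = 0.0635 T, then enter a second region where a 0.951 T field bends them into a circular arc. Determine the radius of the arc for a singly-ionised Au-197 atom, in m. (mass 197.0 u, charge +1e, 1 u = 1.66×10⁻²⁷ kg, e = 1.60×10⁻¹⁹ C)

The selector passes v = E/B = 2.87×10^5/0.0635 = 4.52×10^6 m/s.
In the deflection region, r = mv/(qB₂) = (3.27×10^-25)(4.52×10^6) / [(1×1.60×10^-19)(0.951)] = 9.71 m.

r ≈ 9.71 m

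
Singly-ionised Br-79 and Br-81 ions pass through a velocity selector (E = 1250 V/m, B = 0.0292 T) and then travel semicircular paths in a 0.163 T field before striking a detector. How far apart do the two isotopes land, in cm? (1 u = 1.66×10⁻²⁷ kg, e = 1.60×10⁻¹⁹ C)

Both emerge at v = E/B₁ = 4.28×10^4 m/s.
r = mv/(qB₂), so r₁ = 0.21526 m and r₂ = 0.22071 m, giving Δr = 5.45×10^-3 m.
After a semicircle each ion lands a diameter 2r from the entry slit, so the separation is 2Δr = 0.0109 m.

Δd ≈ 1.09 cm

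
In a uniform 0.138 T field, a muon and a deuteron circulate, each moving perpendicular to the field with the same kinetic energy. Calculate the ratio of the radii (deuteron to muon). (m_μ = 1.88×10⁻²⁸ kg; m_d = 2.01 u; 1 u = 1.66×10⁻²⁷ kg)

ratio ≈ 4.21

r = √(2mK)/(qB) ⇒ at equal K, r ∝ √m/q.
r_{deuteron}/r_{muon} = 4.21.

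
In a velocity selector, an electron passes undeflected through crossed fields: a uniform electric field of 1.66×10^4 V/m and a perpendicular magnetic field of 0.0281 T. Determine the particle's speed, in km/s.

For zero net force, qE = qvB, so v = E/B.
v = (1.66×10^4) / (0.0281) = 5.91×10^5 m/s.

v ≈ 591 km/s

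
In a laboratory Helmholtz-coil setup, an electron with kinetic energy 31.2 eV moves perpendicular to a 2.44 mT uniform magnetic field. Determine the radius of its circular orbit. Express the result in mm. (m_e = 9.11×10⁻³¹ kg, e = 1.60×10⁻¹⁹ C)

r ≈ 7.73 mm

Convert the energy: K = 31.2 eV = 4.99×10^-18 J.
v = √(2K/m) = √(2·4.99×10^-18/9.11×10^-31) = 3.31×10^6 m/s.
r = mv/(qB) = (9.11×10^-31)(3.31×10^6) / [(1×1.60×10^-19)(2.44×10^-3)] = 7.73×10^-3 m.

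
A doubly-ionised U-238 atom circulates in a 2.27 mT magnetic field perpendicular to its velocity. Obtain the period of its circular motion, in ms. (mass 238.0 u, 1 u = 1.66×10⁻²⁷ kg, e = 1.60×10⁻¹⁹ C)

T ≈ 3.42 ms

The cyclotron period is independent of speed: T = 2πm/(qB).
T = 2π(3.95×10^-25) / [(2×1.60×10^-19)(2.27×10^-3)] = 3.42×10^-3 s.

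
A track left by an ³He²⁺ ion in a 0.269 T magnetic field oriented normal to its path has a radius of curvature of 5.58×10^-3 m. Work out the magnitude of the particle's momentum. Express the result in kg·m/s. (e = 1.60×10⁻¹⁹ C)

p ≈ 4.80×10^-22 kg·m/s

Since qvB = mv²/r, the momentum p = mv = qBr.
p = (2×1.60×10^-19)(0.269)(5.58×10^-3) = 4.80×10^-22 kg·m/s.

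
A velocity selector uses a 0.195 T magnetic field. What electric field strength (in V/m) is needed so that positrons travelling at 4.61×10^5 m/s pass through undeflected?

E ≈ 8.99×10^4 V/m

qE = qvB ⇒ E = vB = (4.61×10^5)(0.195) = 8.99×10^4 V/m.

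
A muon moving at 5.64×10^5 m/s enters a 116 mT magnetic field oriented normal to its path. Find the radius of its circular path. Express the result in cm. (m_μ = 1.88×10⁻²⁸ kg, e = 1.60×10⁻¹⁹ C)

r ≈ 0.571 cm

The magnetic force provides the centripetal force: qvB = mv²/r, so r = mv/(qB).
r = (1.88×10^-28 kg)(5.64×10^5 m/s) / [(1×1.60×10^-19 C)(0.116 T)] = 5.71×10^-3 m.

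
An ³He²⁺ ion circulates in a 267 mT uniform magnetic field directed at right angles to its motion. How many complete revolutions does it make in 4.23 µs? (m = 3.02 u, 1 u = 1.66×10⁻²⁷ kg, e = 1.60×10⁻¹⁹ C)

N = 11

T = 2πm/(qB) = 2π(5.0132×10^-27) / [(2×1.60×10^-19)(0.267)] = 3.6867×10^-7 s.
N = t/T = 4.23×10^-6 / 3.6867×10^-7 ≈ 11.47, so 11 complete revolutions.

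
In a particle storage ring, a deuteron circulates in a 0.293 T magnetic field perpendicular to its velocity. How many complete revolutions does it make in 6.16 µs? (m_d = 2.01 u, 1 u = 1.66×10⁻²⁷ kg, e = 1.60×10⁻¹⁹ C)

T = 2πm/(qB) = 2π(3.3366×10^-27) / [(1×1.60×10^-19)(0.293)] = 4.4719×10^-7 s.
N = t/T = 6.16×10^-6 / 4.4719×10^-7 ≈ 13.77, so 13 complete revolutions.

N = 13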